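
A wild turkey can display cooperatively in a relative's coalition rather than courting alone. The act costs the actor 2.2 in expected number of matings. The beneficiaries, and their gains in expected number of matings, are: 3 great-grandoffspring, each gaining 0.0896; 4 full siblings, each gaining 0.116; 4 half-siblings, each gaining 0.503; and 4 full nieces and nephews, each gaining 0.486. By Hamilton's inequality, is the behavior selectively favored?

No

Hamilton's rule: the trait is favored when the sum of r·B over every recipient exceeds the actor's cost C.
r to a great-grandoffspring = 0.125 (three parent–offspring links: r = (1/2)^3 = 1/8).
r to a full sibling = 0.5 (full sibs share both parents — two paths of length 2: r = 2·(1/2)^2 = 1/2).
r to a half-sibling = 0.25 (half-sibs share one parent — one path of length 2: r = (1/2)^2 = 1/4).
r to a full niece or nephew = 0.25 (full aunt/uncle↔niece/nephew: two paths of length 3 through the shared grandparent pair: r = 2·(1/2)^3 = 1/4).
Summing one r·B term per recipient: 3·0.125·0.0896 + 4·0.5·0.116 + 4·0.25·0.503 + 4·0.25·0.486 = 1.2546.
1.2546 < 2.2: the indirect benefit is less than the cost.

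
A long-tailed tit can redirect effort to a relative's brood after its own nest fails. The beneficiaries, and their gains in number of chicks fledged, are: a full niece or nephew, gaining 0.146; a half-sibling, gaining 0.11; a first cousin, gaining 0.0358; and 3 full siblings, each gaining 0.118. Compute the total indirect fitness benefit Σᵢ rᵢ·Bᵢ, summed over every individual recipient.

0.245475

r to a full niece or nephew = 0.25 (full aunt/uncle↔niece/nephew: two paths of length 3 through the shared grandparent pair: r = 2·(1/2)^3 = 1/4).
r to a half-sibling = 0.25 (half-sibs share one parent — one path of length 2: r = (1/2)^2 = 1/4).
r to a first cousin = 0.125 (first cousins share one grandparent pair — two paths of length 4: r = 2·(1/2)^4 = 1/8).
r to a full sibling = 1/2 (full sibs share both parents — two paths of length 2: r = 2·(1/2)^2 = 1/2).
Summing one r·B term per recipient: 1·0.25·0.146 + 1·0.25·0.11 + 1·0.125·0.0358 + 3·0.5·0.118 = 0.245475.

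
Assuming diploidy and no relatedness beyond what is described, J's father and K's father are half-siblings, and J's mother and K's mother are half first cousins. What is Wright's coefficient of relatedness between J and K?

Wright's path rule: contributions from independent ancestry routes add.
J and K are related in two ways: half first cousins through their fathers (r = 1/16) and half second cousins through their mothers (r = 1/64).
r = 1/16 + 1/64 = 5/64 = 0.078125.

0.078125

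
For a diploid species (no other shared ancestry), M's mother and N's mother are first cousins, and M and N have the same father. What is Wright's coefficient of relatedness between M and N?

0.28125

Wright's path rule: contributions from independent ancestry routes add.
M and N are related in two ways: second cousins through their mothers (r = 1/32) and half-sibs through their shared father (r = 1/4).
r = 1/32 + 1/4 = 0.28125.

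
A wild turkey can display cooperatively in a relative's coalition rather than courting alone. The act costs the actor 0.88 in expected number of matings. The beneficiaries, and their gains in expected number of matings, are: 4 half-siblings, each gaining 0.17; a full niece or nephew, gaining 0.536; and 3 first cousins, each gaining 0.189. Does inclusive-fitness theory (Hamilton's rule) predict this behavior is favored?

No

Hamilton's rule: the trait is favored when the sum of r·B over every recipient exceeds the actor's cost C.
r to a half-sibling = 1/4 (half-sibs share one parent — one path of length 2: r = (1/2)^2 = 1/4).
r to a full niece or nephew = 0.25 (full aunt/uncle↔niece/nephew: two paths of length 3 through the shared grandparent pair: r = 2·(1/2)^3 = 1/4).
r to a first cousin = 1/8 (first cousins share one grandparent pair — two paths of length 4: r = 2·(1/2)^4 = 1/8).
Summing one r·B term per recipient: 4·0.25·0.17 + 1·0.25·0.536 + 3·0.125·0.189 = 0.374875.
0.374875 < 0.88: the indirect benefit is less than the cost.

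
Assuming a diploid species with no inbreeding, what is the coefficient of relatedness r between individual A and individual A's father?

0.5

Each parent–offspring link contributes a factor of 1/2, and independent paths through distinct common ancestors add.
One parent–offspring link: r = (1/2)^1 = 1/2.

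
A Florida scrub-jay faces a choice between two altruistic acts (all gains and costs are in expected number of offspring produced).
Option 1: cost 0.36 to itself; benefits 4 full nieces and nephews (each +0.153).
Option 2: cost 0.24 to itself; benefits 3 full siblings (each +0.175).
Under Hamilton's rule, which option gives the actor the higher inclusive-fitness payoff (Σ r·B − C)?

Option 1: r to a full niece or nephew = 0.25.
Option 1: Σ r·B − C = (4·0.25·0.153) − 0.36 = -0.207.
Option 2: r to a full sibling = 0.5.
Option 2: Σ r·B − C = (3·0.5·0.175) − 0.24 = 0.0225.
Option 2 has the higher net inclusive-fitness payoff.

Option 2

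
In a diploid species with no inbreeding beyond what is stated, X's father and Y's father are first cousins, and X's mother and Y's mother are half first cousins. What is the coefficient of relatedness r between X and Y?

With two independent routes of shared ancestry, r is the sum of the two contributions.
X and Y are related in two ways: second cousins through their fathers (r = 1/32) and half second cousins through their mothers (r = 1/64).
r = 1/32 + 1/64 = 0.046875.

0.046875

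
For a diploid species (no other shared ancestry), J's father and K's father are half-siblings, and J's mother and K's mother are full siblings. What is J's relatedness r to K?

0.1875

Independent pedigree routes through distinct common ancestors add.
J and K are related in two ways: half first cousins through their fathers (r = 1/16) and first cousins through their mothers (r = 1/8).
r = 1/16 + 1/8 = 0.1875.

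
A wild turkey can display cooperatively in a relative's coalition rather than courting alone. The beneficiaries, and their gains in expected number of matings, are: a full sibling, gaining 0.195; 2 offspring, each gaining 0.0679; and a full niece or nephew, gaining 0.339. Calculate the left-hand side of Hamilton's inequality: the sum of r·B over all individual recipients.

0.25015

r to a full sibling = 0.5 (full sibs share both parents — two paths of length 2: r = 2·(1/2)^2 = 1/2).
r to an offspring = 1/2 (one parent–offspring link: r = (1/2)^1 = 1/2).
r to a full niece or nephew = 1/4 (full aunt/uncle↔niece/nephew: two paths of length 3 through the shared grandparent pair: r = 2·(1/2)^3 = 1/4).
Summing one r·B term per recipient: 1·0.5·0.195 + 2·0.5·0.0679 + 1·0.25·0.339 = 0.25015.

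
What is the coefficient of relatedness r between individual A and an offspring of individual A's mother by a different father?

0.25

Each parent–offspring link contributes a factor of 1/2, and independent paths through distinct common ancestors add.
Half-sibs share one parent — one path of length 2: r = (1/2)^2 = 1/4.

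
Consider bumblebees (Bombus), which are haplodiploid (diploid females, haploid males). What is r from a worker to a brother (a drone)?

Her haploid brother carries none of their father's genes and a random half of their mother's genome; that half matches the maternal half of her own genome with probability 1/2: r = 1/2 · 1/2 = 1/4.

0.25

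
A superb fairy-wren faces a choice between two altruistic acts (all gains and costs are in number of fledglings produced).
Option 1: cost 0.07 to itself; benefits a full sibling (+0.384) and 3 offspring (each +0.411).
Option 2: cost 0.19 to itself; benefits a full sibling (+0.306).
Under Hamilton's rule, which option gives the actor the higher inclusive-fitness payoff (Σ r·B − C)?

Option 1

Option 1: r to a full sibling = 0.5.
Option 1: r to an offspring = 0.5.
Option 1: Σ r·B − C = (1·0.5·0.384 + 3·0.5·0.411) − 0.07 = 0.7385.
Option 2: r to a full sibling = 0.5.
Option 2: Σ r·B − C = (1·0.5·0.306) − 0.19 = -0.037.
Option 1 has the higher net inclusive-fitness payoff.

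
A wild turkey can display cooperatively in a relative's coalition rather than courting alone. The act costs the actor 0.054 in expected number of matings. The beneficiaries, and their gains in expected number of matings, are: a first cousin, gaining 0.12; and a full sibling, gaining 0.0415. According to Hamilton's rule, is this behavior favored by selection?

Hamilton's rule: the trait is favored when the sum of r·B over every recipient exceeds the actor's cost C.
r to a first cousin = 1/8 (first cousins share one grandparent pair — two paths of length 4: r = 2·(1/2)^4 = 1/8).
r to a full sibling = 0.5 (full sibs share both parents — two paths of length 2: r = 2·(1/2)^2 = 1/2).
Summing one r·B term per recipient: 1·0.125·0.12 + 1·0.5·0.0415 = 0.03575.
0.03575 < 0.054: the indirect benefit is less than the cost.

No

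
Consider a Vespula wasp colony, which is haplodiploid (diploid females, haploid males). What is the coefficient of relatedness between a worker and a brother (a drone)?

0.25

Her haploid brother carries none of their father's genes and a random half of their mother's genome; that half matches the maternal half of her own genome with probability 1/2: r = 1/2 · 1/2 = 1/4.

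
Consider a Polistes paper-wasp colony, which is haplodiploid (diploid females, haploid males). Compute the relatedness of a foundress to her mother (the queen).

One meiotic link between diploid queen and diploid daughter: r = 1/2.

0.5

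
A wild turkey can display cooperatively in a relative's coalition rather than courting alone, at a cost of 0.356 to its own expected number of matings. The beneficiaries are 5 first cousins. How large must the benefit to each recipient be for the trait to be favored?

0.5696

r to a first cousin = 0.125 (first cousins share one grandparent pair — two paths of length 4: r = 2·(1/2)^4 = 1/8).
Hamilton's rule with n recipients of equal r: n·r·B > C, so B > C/(n·r) = 0.356/(5·0.125) = 0.5696.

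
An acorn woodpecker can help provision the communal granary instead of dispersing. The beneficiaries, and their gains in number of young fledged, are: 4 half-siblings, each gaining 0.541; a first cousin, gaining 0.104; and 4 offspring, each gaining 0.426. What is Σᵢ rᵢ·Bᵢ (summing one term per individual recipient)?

1.406

r to a half-sibling = 1/4 (half-sibs share one parent — one path of length 2: r = (1/2)^2 = 1/4).
r to a first cousin = 1/8 (first cousins share one grandparent pair — two paths of length 4: r = 2·(1/2)^4 = 1/8).
r to an offspring = 1/2 (one parent–offspring link: r = (1/2)^1 = 1/2).
Summing one r·B term per recipient: 4·0.25·0.541 + 1·0.125·0.104 + 4·0.5·0.426 = 1.406.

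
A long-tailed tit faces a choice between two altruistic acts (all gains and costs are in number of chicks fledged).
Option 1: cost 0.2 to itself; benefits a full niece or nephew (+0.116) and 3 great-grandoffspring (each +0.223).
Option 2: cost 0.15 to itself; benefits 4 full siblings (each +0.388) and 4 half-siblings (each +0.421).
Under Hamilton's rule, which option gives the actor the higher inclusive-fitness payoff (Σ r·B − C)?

Option 2

Option 1: r to a full niece or nephew = 0.25.
Option 1: r to a great-grandoffspring = 0.125.
Option 1: Σ r·B − C = (1·0.25·0.116 + 3·0.125·0.223) − 0.2 = -0.087375.
Option 2: r to a full sibling = 0.5.
Option 2: r to a half-sibling = 0.25.
Option 2: Σ r·B − C = (4·0.5·0.388 + 4·0.25·0.421) − 0.15 = 1.047.
Option 2 has the higher net inclusive-fitness payoff.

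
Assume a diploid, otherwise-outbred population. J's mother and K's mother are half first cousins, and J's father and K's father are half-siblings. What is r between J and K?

0.078125

Wright's path rule: contributions from independent ancestry routes add.
J and K are related in two ways: half second cousins through their mothers (r = 1/64) and half first cousins through their fathers (r = 1/16).
r = 1/64 + 1/16 = 0.078125.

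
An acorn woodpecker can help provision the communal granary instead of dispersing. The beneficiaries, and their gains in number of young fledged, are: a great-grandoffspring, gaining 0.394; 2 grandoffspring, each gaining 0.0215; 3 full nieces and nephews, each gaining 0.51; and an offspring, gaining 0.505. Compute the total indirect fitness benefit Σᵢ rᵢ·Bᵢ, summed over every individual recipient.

r to a great-grandoffspring = 0.125 (three parent–offspring links: r = (1/2)^3 = 1/8).
r to a grandoffspring = 1/4 (two parent–offspring links: r = (1/2)^2 = 1/4).
r to a full niece or nephew = 0.25 (full aunt/uncle↔niece/nephew: two paths of length 3 through the shared grandparent pair: r = 2·(1/2)^3 = 1/4).
r to an offspring = 0.5 (one parent–offspring link: r = (1/2)^1 = 1/2).
Summing one r·B term per recipient: 1·0.125·0.394 + 2·0.25·0.0215 + 3·0.25·0.51 + 1·0.5·0.505 = 0.695.

0.695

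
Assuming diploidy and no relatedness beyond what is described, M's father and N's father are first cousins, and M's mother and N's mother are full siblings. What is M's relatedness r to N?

Wright's path rule: contributions from independent ancestry routes add.
M and N are related in two ways: second cousins through their fathers (r = 1/32) and first cousins through their mothers (r = 1/8).
r = 1/32 + 1/8 = 5/32 = 0.15625.

0.15625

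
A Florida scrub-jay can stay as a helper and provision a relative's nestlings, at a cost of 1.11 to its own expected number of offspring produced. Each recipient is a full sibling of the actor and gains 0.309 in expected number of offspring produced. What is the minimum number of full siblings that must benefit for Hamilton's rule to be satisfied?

r to a full sibling = 0.5 (full sibs share both parents — two paths of length 2: r = 2·(1/2)^2 = 1/2).
Hamilton's rule: n·r·B > C  ⇒  n > C/(r·B) = 1.11/(0.5·0.309) = 7.184.
The smallest integer exceeding 7.184 is 8.

8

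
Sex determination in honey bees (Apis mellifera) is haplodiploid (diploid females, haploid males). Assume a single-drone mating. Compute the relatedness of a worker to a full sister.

Haplodiploid full sisters inherit their father's entire haploid genome identically (contributing 1/2) and on average half of their mother's contribution (1/2 · 1/2 = 1/4); r = 1/2 + 1/4 = 3/4.

0.75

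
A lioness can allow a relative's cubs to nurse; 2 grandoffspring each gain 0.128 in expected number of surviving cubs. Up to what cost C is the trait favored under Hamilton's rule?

0.064

r to a grandoffspring = 1/4 (two parent–offspring links: r = (1/2)^2 = 1/4).
Hamilton's rule: n·r·B > C, so the trait is favored while C < n·r·B = 2·0.25·0.128 = 0.064.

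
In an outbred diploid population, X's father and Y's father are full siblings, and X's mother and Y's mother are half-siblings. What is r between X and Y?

0.1875

With two independent routes of shared ancestry, r is the sum of the two contributions.
X and Y are related in two ways: first cousins through their fathers (r = 1/8) and half first cousins through their mothers (r = 1/16).
r = 1/8 + 1/16 = 3/16 = 0.1875.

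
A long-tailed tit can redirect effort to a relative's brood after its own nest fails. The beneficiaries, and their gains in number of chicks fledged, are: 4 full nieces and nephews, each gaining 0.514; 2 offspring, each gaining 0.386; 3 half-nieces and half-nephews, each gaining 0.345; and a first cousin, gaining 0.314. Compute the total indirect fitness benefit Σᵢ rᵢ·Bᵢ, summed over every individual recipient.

1.068625

r to a full niece or nephew = 1/4 (full aunt/uncle↔niece/nephew: two paths of length 3 through the shared grandparent pair: r = 2·(1/2)^3 = 1/4).
r to an offspring = 1/2 (one parent–offspring link: r = (1/2)^1 = 1/2).
r to a half-niece or half-nephew = 1/8 (half-aunt/uncle↔niece/nephew: one path of length 3: r = (1/2)^3 = 1/8).
r to a first cousin = 0.125 (first cousins share one grandparent pair — two paths of length 4: r = 2·(1/2)^4 = 1/8).
Summing one r·B term per recipient: 4·0.25·0.514 + 2·0.5·0.386 + 3·0.125·0.345 + 1·0.125·0.314 = 1.068625.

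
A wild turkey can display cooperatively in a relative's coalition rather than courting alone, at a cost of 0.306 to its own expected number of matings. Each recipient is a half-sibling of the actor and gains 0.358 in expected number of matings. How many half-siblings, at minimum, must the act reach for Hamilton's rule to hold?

r to a half-sibling = 1/4 (half-sibs share one parent — one path of length 2: r = (1/2)^2 = 1/4).
Hamilton's rule: n·r·B > C  ⇒  n > C/(r·B) = 0.306/(0.25·0.358) = 3.419.
The smallest integer exceeding 3.419 is 4.

4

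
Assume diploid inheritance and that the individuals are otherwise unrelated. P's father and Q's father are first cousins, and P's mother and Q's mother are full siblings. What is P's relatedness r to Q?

0.15625

Independent pedigree routes through distinct common ancestors add.
P and Q are related in two ways: second cousins through their fathers (r = 1/32) and first cousins through their mothers (r = 1/8).
r = 1/32 + 1/8 = 0.15625.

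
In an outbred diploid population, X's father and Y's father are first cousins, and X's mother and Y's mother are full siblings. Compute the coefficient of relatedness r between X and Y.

With two independent routes of shared ancestry, r is the sum of the two contributions.
X and Y are related in two ways: second cousins through their fathers (r = 1/32) and first cousins through their mothers (r = 1/8).
r = 1/32 + 1/8 = 0.15625.

0.15625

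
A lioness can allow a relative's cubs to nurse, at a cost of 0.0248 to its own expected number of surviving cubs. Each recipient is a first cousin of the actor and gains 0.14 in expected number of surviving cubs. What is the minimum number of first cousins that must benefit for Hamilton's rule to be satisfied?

r to a first cousin = 0.125 (first cousins share one grandparent pair — two paths of length 4: r = 2·(1/2)^4 = 1/8).
Hamilton's rule: n·r·B > C  ⇒  n > C/(r·B) = 0.0248/(0.125·0.14) = 1.417.
The smallest integer exceeding 1.417 is 2.

2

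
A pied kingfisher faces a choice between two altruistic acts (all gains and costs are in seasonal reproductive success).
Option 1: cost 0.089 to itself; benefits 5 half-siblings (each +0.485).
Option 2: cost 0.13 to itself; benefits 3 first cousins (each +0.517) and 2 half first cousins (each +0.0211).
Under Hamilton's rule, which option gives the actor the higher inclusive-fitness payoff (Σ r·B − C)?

Option 1: r to a half-sibling = 0.25.
Option 1: Σ r·B − C = (5·0.25·0.485) − 0.089 = 0.51725.
Option 2: r to a first cousin = 0.125.
Option 2: r to a half first cousin = 0.0625.
Option 2: Σ r·B − C = (3·0.125·0.517 + 2·0.0625·0.0211) − 0.13 = 0.0665125.
Option 1 has the higher net inclusive-fitness payoff.

Option 1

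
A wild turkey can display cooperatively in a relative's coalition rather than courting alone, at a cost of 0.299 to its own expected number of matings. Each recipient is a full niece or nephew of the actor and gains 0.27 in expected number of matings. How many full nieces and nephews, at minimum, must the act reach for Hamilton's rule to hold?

r to a full niece or nephew = 1/4 (full aunt/uncle↔niece/nephew: two paths of length 3 through the shared grandparent pair: r = 2·(1/2)^3 = 1/4).
Hamilton's rule: n·r·B > C  ⇒  n > C/(r·B) = 0.299/(0.25·0.27) = 4.43.
The smallest integer exceeding 4.43 is 5.

5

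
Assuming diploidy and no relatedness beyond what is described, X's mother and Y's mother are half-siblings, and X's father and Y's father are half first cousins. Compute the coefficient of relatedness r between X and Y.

With two independent routes of shared ancestry, r is the sum of the two contributions.
X and Y are related in two ways: half first cousins through their mothers (r = 1/16) and half second cousins through their fathers (r = 1/64).
r = 1/16 + 1/64 = 0.078125.

0.078125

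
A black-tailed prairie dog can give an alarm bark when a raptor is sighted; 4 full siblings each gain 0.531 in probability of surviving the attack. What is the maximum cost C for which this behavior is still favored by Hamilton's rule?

r to a full sibling = 1/2 (full sibs share both parents — two paths of length 2: r = 2·(1/2)^2 = 1/2).
Hamilton's rule: n·r·B > C, so the trait is favored while C < n·r·B = 4·0.5·0.531 = 1.062.

1.062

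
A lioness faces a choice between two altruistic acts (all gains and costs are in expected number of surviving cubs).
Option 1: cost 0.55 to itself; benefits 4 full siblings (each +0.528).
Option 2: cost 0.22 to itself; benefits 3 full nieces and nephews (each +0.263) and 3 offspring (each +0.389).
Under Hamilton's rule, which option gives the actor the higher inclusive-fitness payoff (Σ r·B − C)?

Option 1: r to a full sibling = 0.5.
Option 1: Σ r·B − C = (4·0.5·0.528) − 0.55 = 0.506.
Option 2: r to a full niece or nephew = 0.25.
Option 2: r to an offspring = 0.5.
Option 2: Σ r·B − C = (3·0.25·0.263 + 3·0.5·0.389) − 0.22 = 0.56075.
Option 2 has the higher net inclusive-fitness payoff.

Option 2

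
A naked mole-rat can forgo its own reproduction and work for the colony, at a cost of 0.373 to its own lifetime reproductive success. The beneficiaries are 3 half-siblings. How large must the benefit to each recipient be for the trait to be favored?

r to a half-sibling = 0.25 (half-sibs share one parent — one path of length 2: r = (1/2)^2 = 1/4).
Hamilton's rule with n recipients of equal r: n·r·B > C, so B > C/(n·r) = 0.373/(3·0.25) = 0.4973.

0.4973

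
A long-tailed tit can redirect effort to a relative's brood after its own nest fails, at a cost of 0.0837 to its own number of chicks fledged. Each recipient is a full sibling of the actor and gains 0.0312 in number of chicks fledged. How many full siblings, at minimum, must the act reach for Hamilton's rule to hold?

6

r to a full sibling = 1/2 (full sibs share both parents — two paths of length 2: r = 2·(1/2)^2 = 1/2).
Hamilton's rule: n·r·B > C  ⇒  n > C/(r·B) = 0.0837/(0.5·0.0312) = 5.365.
The smallest integer exceeding 5.365 is 6.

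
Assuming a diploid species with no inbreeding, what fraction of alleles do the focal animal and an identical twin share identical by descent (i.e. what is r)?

1

Each parent–offspring link contributes a factor of 1/2, and independent paths through distinct common ancestors add.
Monozygotic twins share every allele identical by descent: r = 1.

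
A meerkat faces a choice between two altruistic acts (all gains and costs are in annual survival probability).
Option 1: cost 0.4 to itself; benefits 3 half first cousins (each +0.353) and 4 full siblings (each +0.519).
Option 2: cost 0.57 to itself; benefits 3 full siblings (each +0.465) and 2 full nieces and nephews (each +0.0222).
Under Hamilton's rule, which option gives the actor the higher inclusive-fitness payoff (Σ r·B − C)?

Option 1

Option 1: r to a half first cousin = 0.0625.
Option 1: r to a full sibling = 0.5.
Option 1: Σ r·B − C = (3·0.0625·0.353 + 4·0.5·0.519) − 0.4 = 0.7041875.
Option 2: r to a full sibling = 0.5.
Option 2: r to a full niece or nephew = 0.25.
Option 2: Σ r·B − C = (3·0.5·0.465 + 2·0.25·0.0222) − 0.57 = 0.1386.
Option 1 has the higher net inclusive-fitness payoff.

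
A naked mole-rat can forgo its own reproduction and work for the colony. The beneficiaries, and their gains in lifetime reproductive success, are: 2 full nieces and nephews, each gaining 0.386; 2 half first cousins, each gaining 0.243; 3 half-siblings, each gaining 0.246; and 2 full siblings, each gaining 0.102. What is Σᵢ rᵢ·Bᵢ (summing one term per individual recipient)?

r to a full niece or nephew = 1/4 (full aunt/uncle↔niece/nephew: two paths of length 3 through the shared grandparent pair: r = 2·(1/2)^3 = 1/4).
r to a half first cousin = 0.0625 (half first cousins share one grandparent — one path of length 4: r = (1/2)^4 = 1/16).
r to a half-sibling = 0.25 (half-sibs share one parent — one path of length 2: r = (1/2)^2 = 1/4).
r to a full sibling = 1/2 (full sibs share both parents — two paths of length 2: r = 2·(1/2)^2 = 1/2).
Summing one r·B term per recipient: 2·0.25·0.386 + 2·0.0625·0.243 + 3·0.25·0.246 + 2·0.5·0.102 = 0.509875.

0.509875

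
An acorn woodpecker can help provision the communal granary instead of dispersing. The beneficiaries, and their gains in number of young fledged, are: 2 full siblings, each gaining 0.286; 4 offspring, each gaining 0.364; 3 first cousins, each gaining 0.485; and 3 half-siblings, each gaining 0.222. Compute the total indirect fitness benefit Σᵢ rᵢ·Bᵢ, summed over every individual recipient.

1.362375

r to a full sibling = 1/2 (full sibs share both parents — two paths of length 2: r = 2·(1/2)^2 = 1/2).
r to an offspring = 1/2 (one parent–offspring link: r = (1/2)^1 = 1/2).
r to a first cousin = 0.125 (first cousins share one grandparent pair — two paths of length 4: r = 2·(1/2)^4 = 1/8).
r to a half-sibling = 0.25 (half-sibs share one parent — one path of length 2: r = (1/2)^2 = 1/4).
Summing one r·B term per recipient: 2·0.5·0.286 + 4·0.5·0.364 + 3·0.125·0.485 + 3·0.25·0.222 = 1.362375.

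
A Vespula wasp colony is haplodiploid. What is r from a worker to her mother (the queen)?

One meiotic link between diploid queen and diploid daughter: r = 1/2.

0.5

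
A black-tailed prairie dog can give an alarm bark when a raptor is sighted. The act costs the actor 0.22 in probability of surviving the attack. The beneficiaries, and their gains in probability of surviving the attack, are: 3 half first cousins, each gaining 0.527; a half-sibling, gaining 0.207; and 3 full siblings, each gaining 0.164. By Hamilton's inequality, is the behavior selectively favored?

Hamilton's rule: the trait is favored when the sum of r·B over every recipient exceeds the actor's cost C.
r to a half first cousin = 0.0625 (half first cousins share one grandparent — one path of length 4: r = (1/2)^4 = 1/16).
r to a half-sibling = 1/4 (half-sibs share one parent — one path of length 2: r = (1/2)^2 = 1/4).
r to a full sibling = 0.5 (full sibs share both parents — two paths of length 2: r = 2·(1/2)^2 = 1/2).
Summing one r·B term per recipient: 3·0.0625·0.527 + 1·0.25·0.207 + 3·0.5·0.164 = 0.3965625.
0.3965625 > 0.22: the indirect benefit exceeds the cost.

Yes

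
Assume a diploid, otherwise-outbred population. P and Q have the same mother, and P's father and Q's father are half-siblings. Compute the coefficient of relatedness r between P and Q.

Wright's path rule: contributions from independent ancestry routes add.
P and Q are related in two ways: half-sibs through their shared mother (r = 1/4) and half first cousins through their fathers (r = 1/16).
r = 1/4 + 1/16 = 5/16 = 0.3125.

0.3125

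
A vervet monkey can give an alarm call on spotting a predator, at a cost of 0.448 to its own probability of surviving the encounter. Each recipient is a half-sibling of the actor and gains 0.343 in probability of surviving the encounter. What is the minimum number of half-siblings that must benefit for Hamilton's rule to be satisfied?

r to a half-sibling = 1/4 (half-sibs share one parent — one path of length 2: r = (1/2)^2 = 1/4).
Hamilton's rule: n·r·B > C  ⇒  n > C/(r·B) = 0.448/(0.25·0.343) = 5.224.
The smallest integer exceeding 5.224 is 6.

6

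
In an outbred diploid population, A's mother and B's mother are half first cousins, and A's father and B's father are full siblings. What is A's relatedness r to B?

0.140625

Relatedness sums over independent paths through distinct common ancestors.
A and B are related in two ways: half second cousins through their mothers (r = 1/64) and first cousins through their fathers (r = 1/8).
r = 1/64 + 1/8 = 0.140625.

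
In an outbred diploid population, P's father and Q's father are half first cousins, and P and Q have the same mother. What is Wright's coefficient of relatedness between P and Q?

0.265625

Wright's path rule: contributions from independent ancestry routes add.
P and Q are related in two ways: half second cousins through their fathers (r = 1/64) and half-sibs through their shared mother (r = 1/4).
r = 1/64 + 1/4 = 17/64 = 0.265625.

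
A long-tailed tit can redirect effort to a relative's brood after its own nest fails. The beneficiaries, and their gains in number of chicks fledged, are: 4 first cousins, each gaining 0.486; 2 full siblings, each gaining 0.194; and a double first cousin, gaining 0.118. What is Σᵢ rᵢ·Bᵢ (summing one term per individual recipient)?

0.4665

r to a first cousin = 1/8 (first cousins share one grandparent pair — two paths of length 4: r = 2·(1/2)^4 = 1/8).
r to a full sibling = 1/2 (full sibs share both parents — two paths of length 2: r = 2·(1/2)^2 = 1/2).
r to a double first cousin = 0.25 (double first cousins share both grandparent pairs — four paths of length 4: r = 4·(1/2)^4 = 1/4).
Summing one r·B term per recipient: 4·0.125·0.486 + 2·0.5·0.194 + 1·0.25·0.118 = 0.4665.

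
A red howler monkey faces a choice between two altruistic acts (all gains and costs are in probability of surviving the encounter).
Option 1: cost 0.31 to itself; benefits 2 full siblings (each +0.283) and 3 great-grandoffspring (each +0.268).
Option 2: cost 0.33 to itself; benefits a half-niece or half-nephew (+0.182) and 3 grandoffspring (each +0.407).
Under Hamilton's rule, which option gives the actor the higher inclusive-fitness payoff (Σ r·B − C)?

Option 1

Option 1: r to a full sibling = 0.5.
Option 1: r to a great-grandoffspring = 0.125.
Option 1: Σ r·B − C = (2·0.5·0.283 + 3·0.125·0.268) − 0.31 = 0.0735.
Option 2: r to a half-niece or half-nephew = 0.125.
Option 2: r to a grandoffspring = 0.25.
Option 2: Σ r·B − C = (1·0.125·0.182 + 3·0.25·0.407) − 0.33 = -0.002.
Option 1 has the higher net inclusive-fitness payoff.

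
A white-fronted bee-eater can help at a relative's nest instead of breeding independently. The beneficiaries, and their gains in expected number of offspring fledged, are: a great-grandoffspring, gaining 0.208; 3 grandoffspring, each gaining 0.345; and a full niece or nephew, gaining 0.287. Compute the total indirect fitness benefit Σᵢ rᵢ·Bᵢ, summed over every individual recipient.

r to a great-grandoffspring = 1/8 (three parent–offspring links: r = (1/2)^3 = 1/8).
r to a grandoffspring = 0.25 (two parent–offspring links: r = (1/2)^2 = 1/4).
r to a full niece or nephew = 0.25 (full aunt/uncle↔niece/nephew: two paths of length 3 through the shared grandparent pair: r = 2·(1/2)^3 = 1/4).
Summing one r·B term per recipient: 1·0.125·0.208 + 3·0.25·0.345 + 1·0.25·0.287 = 0.3565.

0.3565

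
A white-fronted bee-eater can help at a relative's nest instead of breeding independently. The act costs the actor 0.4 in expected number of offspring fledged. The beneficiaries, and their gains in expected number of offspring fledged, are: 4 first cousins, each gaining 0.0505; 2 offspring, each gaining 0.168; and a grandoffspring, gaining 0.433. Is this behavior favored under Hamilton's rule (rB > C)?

Hamilton's rule: the trait is favored when the sum of r·B over every recipient exceeds the actor's cost C.
r to a first cousin = 0.125 (first cousins share one grandparent pair — two paths of length 4: r = 2·(1/2)^4 = 1/8).
r to an offspring = 0.5 (one parent–offspring link: r = (1/2)^1 = 1/2).
r to a grandoffspring = 1/4 (two parent–offspring links: r = (1/2)^2 = 1/4).
Summing one r·B term per recipient: 4·0.125·0.0505 + 2·0.5·0.168 + 1·0.25·0.433 = 0.3015.
0.3015 < 0.4: the indirect benefit is less than the cost.

No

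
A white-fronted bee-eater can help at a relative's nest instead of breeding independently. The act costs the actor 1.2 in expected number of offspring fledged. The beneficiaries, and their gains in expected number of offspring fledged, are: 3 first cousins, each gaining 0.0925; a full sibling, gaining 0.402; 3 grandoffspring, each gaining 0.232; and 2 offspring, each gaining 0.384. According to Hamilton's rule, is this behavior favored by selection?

No

Hamilton's rule: the trait is favored when the sum of r·B over every recipient exceeds the actor's cost C.
r to a first cousin = 0.125 (first cousins share one grandparent pair — two paths of length 4: r = 2·(1/2)^4 = 1/8).
r to a full sibling = 0.5 (full sibs share both parents — two paths of length 2: r = 2·(1/2)^2 = 1/2).
r to a grandoffspring = 1/4 (two parent–offspring links: r = (1/2)^2 = 1/4).
r to an offspring = 1/2 (one parent–offspring link: r = (1/2)^1 = 1/2).
Summing one r·B term per recipient: 3·0.125·0.0925 + 1·0.5·0.402 + 3·0.25·0.232 + 2·0.5·0.384 = 0.7936875.
0.7936875 < 1.2: the indirect benefit is less than the cost.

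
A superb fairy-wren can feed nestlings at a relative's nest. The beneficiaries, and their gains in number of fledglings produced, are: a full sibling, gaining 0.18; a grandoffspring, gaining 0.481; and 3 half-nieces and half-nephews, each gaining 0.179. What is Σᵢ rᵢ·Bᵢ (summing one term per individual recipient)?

r to a full sibling = 1/2 (full sibs share both parents — two paths of length 2: r = 2·(1/2)^2 = 1/2).
r to a grandoffspring = 1/4 (two parent–offspring links: r = (1/2)^2 = 1/4).
r to a half-niece or half-nephew = 0.125 (half-aunt/uncle↔niece/nephew: one path of length 3: r = (1/2)^3 = 1/8).
Summing one r·B term per recipient: 1·0.5·0.18 + 1·0.25·0.481 + 3·0.125·0.179 = 0.277375.

0.277375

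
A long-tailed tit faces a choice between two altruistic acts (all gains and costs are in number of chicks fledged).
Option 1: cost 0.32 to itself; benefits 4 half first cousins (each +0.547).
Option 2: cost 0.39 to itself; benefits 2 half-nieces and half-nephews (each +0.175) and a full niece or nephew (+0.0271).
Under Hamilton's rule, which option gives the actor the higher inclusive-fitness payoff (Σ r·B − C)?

Option 1: r to a half first cousin = 0.0625.
Option 1: Σ r·B − C = (4·0.0625·0.547) − 0.32 = -0.18325.
Option 2: r to a half-niece or half-nephew = 0.125.
Option 2: r to a full niece or nephew = 0.25.
Option 2: Σ r·B − C = (2·0.125·0.175 + 1·0.25·0.0271) − 0.39 = -0.339475.
Option 1 has the higher net inclusive-fitness payoff.

Option 1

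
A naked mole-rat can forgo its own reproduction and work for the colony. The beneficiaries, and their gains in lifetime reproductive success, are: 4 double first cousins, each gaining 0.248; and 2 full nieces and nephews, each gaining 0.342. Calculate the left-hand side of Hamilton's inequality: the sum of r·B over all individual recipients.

0.419

r to a double first cousin = 1/4 (double first cousins share both grandparent pairs — four paths of length 4: r = 4·(1/2)^4 = 1/4).
r to a full niece or nephew = 1/4 (full aunt/uncle↔niece/nephew: two paths of length 3 through the shared grandparent pair: r = 2·(1/2)^3 = 1/4).
Summing one r·B term per recipient: 4·0.25·0.248 + 2·0.25·0.342 = 0.419.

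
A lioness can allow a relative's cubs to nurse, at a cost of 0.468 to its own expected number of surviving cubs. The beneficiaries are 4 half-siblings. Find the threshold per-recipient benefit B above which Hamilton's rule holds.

0.468

r to a half-sibling = 1/4 (half-sibs share one parent — one path of length 2: r = (1/2)^2 = 1/4).
Hamilton's rule with n recipients of equal r: n·r·B > C, so B > C/(n·r) = 0.468/(4·0.25) = 0.468.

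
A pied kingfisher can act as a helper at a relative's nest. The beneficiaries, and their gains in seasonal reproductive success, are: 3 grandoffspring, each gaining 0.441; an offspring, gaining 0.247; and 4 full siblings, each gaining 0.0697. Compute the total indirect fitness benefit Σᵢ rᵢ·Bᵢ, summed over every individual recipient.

r to a grandoffspring = 0.25 (two parent–offspring links: r = (1/2)^2 = 1/4).
r to an offspring = 1/2 (one parent–offspring link: r = (1/2)^1 = 1/2).
r to a full sibling = 1/2 (full sibs share both parents — two paths of length 2: r = 2·(1/2)^2 = 1/2).
Summing one r·B term per recipient: 3·0.25·0.441 + 1·0.5·0.247 + 4·0.5·0.0697 = 0.59365.

0.59365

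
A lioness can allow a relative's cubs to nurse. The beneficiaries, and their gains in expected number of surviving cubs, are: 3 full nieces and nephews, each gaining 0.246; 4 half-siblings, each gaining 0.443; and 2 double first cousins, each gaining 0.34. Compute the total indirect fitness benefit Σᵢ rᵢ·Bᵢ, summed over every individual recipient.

r to a full niece or nephew = 1/4 (full aunt/uncle↔niece/nephew: two paths of length 3 through the shared grandparent pair: r = 2·(1/2)^3 = 1/4).
r to a half-sibling = 0.25 (half-sibs share one parent — one path of length 2: r = (1/2)^2 = 1/4).
r to a double first cousin = 1/4 (double first cousins share both grandparent pairs — four paths of length 4: r = 4·(1/2)^4 = 1/4).
Summing one r·B term per recipient: 3·0.25·0.246 + 4·0.25·0.443 + 2·0.25·0.34 = 0.7975.

0.7975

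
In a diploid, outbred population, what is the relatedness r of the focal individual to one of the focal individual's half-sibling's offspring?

0.125

Each parent–offspring link contributes a factor of 1/2, and independent paths through distinct common ancestors add.
Half-aunt/uncle↔niece/nephew: one path of length 3: r = (1/2)^3 = 1/8.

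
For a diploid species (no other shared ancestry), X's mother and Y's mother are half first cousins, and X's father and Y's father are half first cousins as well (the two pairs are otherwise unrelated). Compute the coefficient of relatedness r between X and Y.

0.03125

With two independent routes of shared ancestry, r is the sum of the two contributions.
X and Y are related in two ways: half second cousins through their mothers (r = 1/64) and half second cousins through their fathers (r = 1/64).
r = 1/64 + 1/64 = 0.03125.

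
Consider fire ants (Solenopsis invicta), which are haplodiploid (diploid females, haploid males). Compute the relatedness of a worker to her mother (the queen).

0.5

One meiotic link between diploid queen and diploid daughter: r = 1/2.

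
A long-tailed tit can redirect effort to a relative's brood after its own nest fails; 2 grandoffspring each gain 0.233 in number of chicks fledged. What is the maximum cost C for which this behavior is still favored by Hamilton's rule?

r to a grandoffspring = 1/4 (two parent–offspring links: r = (1/2)^2 = 1/4).
Hamilton's rule: n·r·B > C, so the trait is favored while C < n·r·B = 2·0.25·0.233 = 0.1165.

0.1165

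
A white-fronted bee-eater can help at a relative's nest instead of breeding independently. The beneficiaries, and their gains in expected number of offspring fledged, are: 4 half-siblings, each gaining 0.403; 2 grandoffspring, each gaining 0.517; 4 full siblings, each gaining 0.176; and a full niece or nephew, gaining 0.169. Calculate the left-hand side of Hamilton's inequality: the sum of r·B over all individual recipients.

r to a half-sibling = 0.25 (half-sibs share one parent — one path of length 2: r = (1/2)^2 = 1/4).
r to a grandoffspring = 1/4 (two parent–offspring links: r = (1/2)^2 = 1/4).
r to a full sibling = 0.5 (full sibs share both parents — two paths of length 2: r = 2·(1/2)^2 = 1/2).
r to a full niece or nephew = 1/4 (full aunt/uncle↔niece/nephew: two paths of length 3 through the shared grandparent pair: r = 2·(1/2)^3 = 1/4).
Summing one r·B term per recipient: 4·0.25·0.403 + 2·0.25·0.517 + 4·0.5·0.176 + 1·0.25·0.169 = 1.05575.

1.05575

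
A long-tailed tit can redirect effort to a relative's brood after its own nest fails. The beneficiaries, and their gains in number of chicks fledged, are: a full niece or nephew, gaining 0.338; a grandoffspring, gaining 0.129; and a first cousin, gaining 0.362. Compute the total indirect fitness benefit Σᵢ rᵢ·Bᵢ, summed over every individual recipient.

r to a full niece or nephew = 0.25 (full aunt/uncle↔niece/nephew: two paths of length 3 through the shared grandparent pair: r = 2·(1/2)^3 = 1/4).
r to a grandoffspring = 0.25 (two parent–offspring links: r = (1/2)^2 = 1/4).
r to a first cousin = 0.125 (first cousins share one grandparent pair — two paths of length 4: r = 2·(1/2)^4 = 1/8).
Summing one r·B term per recipient: 1·0.25·0.338 + 1·0.25·0.129 + 1·0.125·0.362 = 0.162.

0.162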